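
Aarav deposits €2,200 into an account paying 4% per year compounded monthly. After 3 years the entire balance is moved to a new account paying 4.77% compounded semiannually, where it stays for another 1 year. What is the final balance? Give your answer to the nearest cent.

Phase 1: 2,200·(1 + 0.04/12)^36 ≈ 2,479.9981.
Phase 2: 2,479.9981·(1 + 0.02385)^2 ≈ 2,599.7047.

€2,599.70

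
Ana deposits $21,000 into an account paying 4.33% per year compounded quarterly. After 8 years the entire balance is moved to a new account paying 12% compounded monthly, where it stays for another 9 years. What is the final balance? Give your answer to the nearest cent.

$86,807.82

After 8 years at 4.33%: 21,000 × 1.4113384812 ≈ 29,638.1081.
Then 9 years at 12%: 29,638.1081 × 2.9289257927 ≈ 86,807.8193.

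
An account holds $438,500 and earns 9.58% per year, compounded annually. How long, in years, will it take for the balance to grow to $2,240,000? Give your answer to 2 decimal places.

17.83 years

(1 + 0.0958)^t = 2,240,000/438,500 = 5.1083.
t·ln(1 + 0.0958) = ln(5.1083); t = 1.6309/0.0914847 ≈ 17.8267.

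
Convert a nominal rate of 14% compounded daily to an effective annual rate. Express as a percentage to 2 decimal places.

15.02%

EAR = (1 + 14%/365)^365 − 1 = (1 + 0.000383562)^365 − 1.
(1 + 0.000383562)^365 ≈ 1.150243, so EAR ≈ 15.02429%.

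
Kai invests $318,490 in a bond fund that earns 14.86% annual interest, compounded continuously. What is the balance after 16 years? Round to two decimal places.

A = P·e^(rt) = 318,490·e^(0.1486·16) = 318,490·e^2.3776.
e^2.3776 ≈ 10.7790021903, so A ≈ 3,433,004.4076.

$3,433,004.41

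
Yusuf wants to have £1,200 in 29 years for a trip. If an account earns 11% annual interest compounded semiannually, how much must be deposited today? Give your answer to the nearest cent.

Growth factor = (1 + 0.055)^58 ≈ 22.31735176.
P = 1,200/22.31735176 ≈ 53.7698.

£53.77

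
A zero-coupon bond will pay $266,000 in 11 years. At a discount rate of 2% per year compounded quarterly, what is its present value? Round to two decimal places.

Growth factor = (1 + 0.005)^44 ≈ 1.24539385151.
P = 266,000/1.24539385151 ≈ 213,587.0509.

$213,587.05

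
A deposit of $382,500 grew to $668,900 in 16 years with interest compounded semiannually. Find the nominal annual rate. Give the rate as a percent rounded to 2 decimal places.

(1 + r/2)^32 = 668,900/382,500 = 1.74876.
1 + r/2 = 1.74876^(1/32) ≈ 1.017619, so r/2 ≈ 0.0176192.
r ≈ 2·0.0176192 = 3.52385%.

3.52%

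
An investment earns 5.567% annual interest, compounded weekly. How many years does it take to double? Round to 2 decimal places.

12.46 years

(1 + 0.00107058)^(52t) = 2.
52t = ln 2 / ln(1 + 0.00107058) ≈ 0.69315/0.00107 ≈ 647.7985.
t ≈ 12.4577.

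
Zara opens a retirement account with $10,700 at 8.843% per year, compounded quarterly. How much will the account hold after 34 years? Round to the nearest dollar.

Periodic rate = 8.843%/4 = 0.0221075; periods = 4·34 = 136.
A = 10,700·(1 + 0.0221075)^136 ≈ 10,700·19.567448871 ≈ 209,371.7029.

$209,372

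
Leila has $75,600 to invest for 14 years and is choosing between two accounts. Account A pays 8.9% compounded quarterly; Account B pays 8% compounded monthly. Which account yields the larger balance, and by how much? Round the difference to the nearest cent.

Account A growth factor: (1 + 0.02225)^56 ≈ 3.42924628383; balance ≈ 259,251.0191.
Account B growth factor: (1 + 0.08/12)^168 ≈ 3.05348382582; balance ≈ 230,843.3772.
Account A is larger by 28,407.6418.

Account A, by $28,407.64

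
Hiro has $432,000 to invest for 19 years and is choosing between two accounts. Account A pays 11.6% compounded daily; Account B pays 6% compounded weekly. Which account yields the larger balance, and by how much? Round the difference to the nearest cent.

Account A, by $2,563,185.37

A: (1 + 0.116/365)^6935 ≈ 9.058013626812, so 432,000 × 9.058013626812 ≈ 3,913,061.8868.
B: (1 + 0.06/52)^988 ≈ 3.124714169271, so 432,000 × 3.124714169271 ≈ 1,349,876.5211.
Difference ≈ 2,563,185.3657 in favor of A.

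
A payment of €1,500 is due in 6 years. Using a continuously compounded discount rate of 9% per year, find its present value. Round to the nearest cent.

€874.12

P = A·e^(−rt) = 1,500·e^(−0.54).
e^(−0.54) ≈ 0.5827482524, so P ≈ 874.1224.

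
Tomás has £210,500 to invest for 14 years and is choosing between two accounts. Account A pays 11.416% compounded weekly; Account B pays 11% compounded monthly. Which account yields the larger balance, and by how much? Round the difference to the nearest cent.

Account A growth factor: (1 + 0.11416/52)^728 ≈ 4.935668810986; balance ≈ 1,038,958.2847.
Account B growth factor: (1 + 0.11/12)^168 ≈ 4.63198038938; balance ≈ 975,031.8720.
Account A is larger by 63,926.4127.

Account A, by £63,926.41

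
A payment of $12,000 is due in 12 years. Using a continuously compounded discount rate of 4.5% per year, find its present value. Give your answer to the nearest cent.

$6,992.98

P = A·e^(−rt) = 12,000·e^(−0.54).
e^(−0.54) ≈ 0.58274825237, so P ≈ 6,992.9790.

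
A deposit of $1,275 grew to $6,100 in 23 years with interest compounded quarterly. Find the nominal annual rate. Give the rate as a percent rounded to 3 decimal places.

6.864%

The 92-period growth factor is 6,100/1,275 = 4.78431.
r/4 = 4.78431^(1/92) − 1 ≈ 0.0171602, so r ≈ 4·0.0171602 = 6.86407%.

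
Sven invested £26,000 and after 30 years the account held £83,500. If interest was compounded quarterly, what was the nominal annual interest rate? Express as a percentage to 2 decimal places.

3.91%

The 120-period growth factor is 83,500/26,000 = 3.21154.
r/4 = 3.21154^(1/120) − 1 ≈ 0.00977034, so r ≈ 4·0.00977034 = 3.90814%.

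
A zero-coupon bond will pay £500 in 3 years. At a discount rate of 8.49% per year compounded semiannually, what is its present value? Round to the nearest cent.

£389.62

Growth factor = (1 + 0.04245)^6 ≈ 1.28330948.
P = 500/1.28330948 ≈ 389.6176.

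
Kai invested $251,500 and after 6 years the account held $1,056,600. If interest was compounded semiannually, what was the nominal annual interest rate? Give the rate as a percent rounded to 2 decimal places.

25.41%

(1 + r/2)^12 = 1,056,600/251,500 = 4.20119.
1 + r/2 = 4.20119^(1/12) ≈ 1.127062, so r/2 ≈ 0.127062.
r ≈ 2·0.127062 = 25.41235%.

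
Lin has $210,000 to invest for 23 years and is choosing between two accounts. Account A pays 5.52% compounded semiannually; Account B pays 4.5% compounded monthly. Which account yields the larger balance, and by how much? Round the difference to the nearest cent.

Account A growth factor: (1 + 0.0276)^46 ≈ 3.49871363354; balance ≈ 734,729.8630.
Account B growth factor: (1 + 0.00375)^276 ≈ 2.80966206053; balance ≈ 590,029.0327.
Account A is larger by 144,700.8303.

Account A, by $144,700.83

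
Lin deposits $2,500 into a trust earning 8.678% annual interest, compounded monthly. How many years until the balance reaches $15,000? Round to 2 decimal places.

20.72 years

(1 + 0.00723167)^(12t) = 15,000/2,500 = 6.
12t·ln(1 + 0.00723167) = ln(6); 12t = 1.7918/0.00720564 ≈ 248.6606.
t ≈ 20.7217 years.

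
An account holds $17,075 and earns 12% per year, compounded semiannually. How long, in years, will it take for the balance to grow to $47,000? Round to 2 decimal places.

8.69 years

We need (1 + 0.06)^(2t) = 2.7526, so 2t = ln 2.7526 / ln 1.06 ≈ 17.3769.
t ≈ 17.3769/2 = 8.6884 years.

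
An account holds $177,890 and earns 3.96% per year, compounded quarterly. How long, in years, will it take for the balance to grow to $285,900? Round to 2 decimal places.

12.04 years

We need (1 + 0.0099)^(4t) = 1.6072, so 4t = ln 1.6072 / ln 1.0099 ≈ 48.1638.
t ≈ 48.1638/4 = 12.0409 years.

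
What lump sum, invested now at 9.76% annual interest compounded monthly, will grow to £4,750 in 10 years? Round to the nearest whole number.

£1,797

Growth factor = (1 + 0.0976/12)^120 ≈ 2.643363936.
P = 4,750/2.643363936 ≈ 1,796.9527.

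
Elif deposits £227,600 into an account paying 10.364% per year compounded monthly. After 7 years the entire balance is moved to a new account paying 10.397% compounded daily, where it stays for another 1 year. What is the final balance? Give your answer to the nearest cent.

Phase 1: 227,600·(1 + 0.10364/12)^84 ≈ 468,696.1825.
Phase 2: 468,696.1825·(1 + 0.10397/365)^365 ≈ 520,042.1963.

£520,042.20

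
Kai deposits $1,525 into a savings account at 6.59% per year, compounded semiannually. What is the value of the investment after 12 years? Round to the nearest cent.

$3,320.27

Growth factor = (1 + 0.03295)^24 ≈ 2.177224434.
A ≈ 1,525 × 2.177224434 ≈ 3,320.2673.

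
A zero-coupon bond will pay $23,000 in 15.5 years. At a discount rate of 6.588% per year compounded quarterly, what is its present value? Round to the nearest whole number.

$8,353

Periodic rate = 6.588%/4 = 0.01647; 62 periods.
P = 23,000/(1 + 0.01647)^62 ≈ 23,000/2.7533603693 ≈ 8,353.4289.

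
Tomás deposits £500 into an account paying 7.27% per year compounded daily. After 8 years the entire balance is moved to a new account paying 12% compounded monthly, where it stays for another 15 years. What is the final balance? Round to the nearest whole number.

£5,363

After 8 years at 7.27%: 500 × 1.788794782 ≈ 894.3974.
Then 15 years at 12%: 894.3974 × 5.995801975 ≈ 5,362.6296.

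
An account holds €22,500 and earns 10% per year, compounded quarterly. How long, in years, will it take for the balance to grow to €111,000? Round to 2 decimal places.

We need (1 + 0.025)^(4t) = 4.9333, so 4t = ln 4.9333 / ln 1.025 ≈ 64.6353.
t ≈ 64.6353/4 = 16.1588 years.

16.16 years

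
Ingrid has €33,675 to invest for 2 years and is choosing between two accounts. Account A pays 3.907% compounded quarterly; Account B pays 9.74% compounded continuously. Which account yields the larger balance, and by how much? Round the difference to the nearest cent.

Account B, by €4,519.31

Account A growth factor: (1 + 0.0097675)^8 ≈ 1.0808641398; balance ≈ 36,398.0999.
Account B growth factor: e^(0.0974·2) = e^0.1948 ≈ 1.2150679486; balance ≈ 40,917.4132.
Account B is larger by 4,519.3133.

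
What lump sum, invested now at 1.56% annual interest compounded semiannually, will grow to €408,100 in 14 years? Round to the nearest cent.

Growth factor = (1 + 0.0078)^28 ≈ 1.24303086516.
P = 408,100/1.24303086516 ≈ 328,310.4317.

€328,310.43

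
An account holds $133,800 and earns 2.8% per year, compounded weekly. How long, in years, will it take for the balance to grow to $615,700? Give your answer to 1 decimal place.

54.5 years

We need (1 + 0.000538462)^(52t) = 4.6016, so 52t = ln 4.6016 / ln 1.000538 ≈ 2835.5314.
t ≈ 2835.5314/52 = 54.5295 years.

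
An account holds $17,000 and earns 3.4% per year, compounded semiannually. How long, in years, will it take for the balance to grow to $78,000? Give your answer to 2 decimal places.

We need (1 + 0.017)^(2t) = 4.5882, so 2t = ln 4.5882 / ln 1.017 ≈ 90.3770.
t ≈ 90.3770/2 = 45.1885 years.

45.19 years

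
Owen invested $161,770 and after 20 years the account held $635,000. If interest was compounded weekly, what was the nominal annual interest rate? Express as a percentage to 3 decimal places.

6.842%

The 1040-period growth factor is 635,000/161,770 = 3.92533.
r/52 = 3.92533^(1/1040) − 1 ≈ 0.00131572, so r ≈ 52·0.00131572 = 6.84174%.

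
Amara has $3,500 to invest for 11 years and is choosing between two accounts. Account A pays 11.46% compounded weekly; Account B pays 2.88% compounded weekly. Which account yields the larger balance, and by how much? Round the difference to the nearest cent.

Account A, by $7,525.14

Account A growth factor: (1 + 0.1146/52)^572 ≈ 3.5226479076; balance ≈ 12,329.2677.
Account B growth factor: (1 + 0.0288/52)^572 ≈ 1.37260762; balance ≈ 4,804.1267.
Account A is larger by 7,525.1410.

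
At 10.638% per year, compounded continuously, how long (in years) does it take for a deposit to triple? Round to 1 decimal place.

10.3 years

e^(0.10638t) = 3, so 0.10638t = ln 3 ≈ 1.0986.
t ≈ 1.0986/0.10638 ≈ 10.3272.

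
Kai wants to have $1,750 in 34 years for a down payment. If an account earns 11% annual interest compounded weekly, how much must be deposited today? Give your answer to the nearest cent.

$41.73

Growth factor = (1 + 0.11/52)^1768 ≈ 41.93202273.
P = 1,750/41.93202273 ≈ 41.7342.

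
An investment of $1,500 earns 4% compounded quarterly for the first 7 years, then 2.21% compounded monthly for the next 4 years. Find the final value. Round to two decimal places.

Phase 1: 1,500·(1 + 0.01)^28 ≈ 1,981.9365.
Phase 2: 1,981.9365·(1 + 0.0221/12)^48 ≈ 2,164.9409.

$2,164.94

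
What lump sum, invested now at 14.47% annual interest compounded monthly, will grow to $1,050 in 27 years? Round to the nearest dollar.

$22

Growth factor = (1 + 0.1447/12)^324 ≈ 48.59556694.
P = 1,050/48.59556694 ≈ 21.6069.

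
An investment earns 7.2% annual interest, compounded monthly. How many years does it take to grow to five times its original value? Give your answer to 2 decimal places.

22.42 years

(1 + 0.006)^(12t) = 5.
12t = ln 5 / ln(1 + 0.006) ≈ 1.6094/0.00598207 ≈ 269.0436.
t ≈ 22.4203.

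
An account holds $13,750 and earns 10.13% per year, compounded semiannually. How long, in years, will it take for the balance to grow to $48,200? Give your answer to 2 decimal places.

12.69 years

We need (1 + 0.05065)^(2t) = 3.5055, so 2t = ln 3.5055 / ln 1.05065 ≈ 25.3865.
t ≈ 25.3865/2 = 12.6932 years.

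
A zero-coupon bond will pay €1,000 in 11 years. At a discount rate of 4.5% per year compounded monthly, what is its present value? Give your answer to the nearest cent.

€610.14

Growth factor = (1 + 0.00375)^132 ≈ 1.63898015.
P = 1,000/1.63898015 ≈ 610.1355.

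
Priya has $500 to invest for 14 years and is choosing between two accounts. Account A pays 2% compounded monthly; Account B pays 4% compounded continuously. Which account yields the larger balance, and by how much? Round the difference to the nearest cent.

A: (1 + 0.02/12)^168 ≈ 1.32282146, so 500 × 1.32282146 ≈ 661.4107.
B: e^(0.04·14) = e^0.56 ≈ 1.7506725, so 500 × 1.7506725 ≈ 875.3363.
Difference ≈ 213.9255 in favor of B.

Account B, by $213.93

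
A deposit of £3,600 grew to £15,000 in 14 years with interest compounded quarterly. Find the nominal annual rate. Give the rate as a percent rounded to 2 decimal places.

(1 + r/4)^56 = 15,000/3,600 = 4.16667.
1 + r/4 = 4.16667^(1/56) ≈ 1.025812, so r/4 ≈ 0.0258117.
r ≈ 4·0.0258117 = 10.32469%.

10.32%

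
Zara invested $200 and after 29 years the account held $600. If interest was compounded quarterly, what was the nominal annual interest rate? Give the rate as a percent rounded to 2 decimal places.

3.81%

The 116-period growth factor is 600/200 = 3.
r/4 = 3^(1/116) − 1 ≈ 0.00951579, so r ≈ 4·0.00951579 = 3.80631%.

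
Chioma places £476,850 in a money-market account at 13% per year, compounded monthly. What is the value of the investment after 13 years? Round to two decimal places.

£2,560,898.34

Periodic rate = 13%/12 = 0.0108333; periods = 12·13 = 156.
A = 476,850·(1 + 0.13/12)^156 ≈ 476,850·5.370448444229 ≈ 2,560,898.3406.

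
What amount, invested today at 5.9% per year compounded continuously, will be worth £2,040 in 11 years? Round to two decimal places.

P = A·e^(−rt) = 2,040·e^(−0.649).
e^(−0.649) ≈ 0.5225680836, so P ≈ 1,066.0389.

£1,066.04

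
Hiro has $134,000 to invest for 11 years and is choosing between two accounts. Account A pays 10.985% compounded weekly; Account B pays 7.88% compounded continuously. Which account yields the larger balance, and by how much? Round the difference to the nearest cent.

Account A, by $129,230.50

Account A growth factor: (1 + 0.0021125)^572 ≈ 3.34369162964; balance ≈ 448,054.6784.
Account B growth factor: e^(0.0788·11) = e^0.8668 ≈ 2.37928494675; balance ≈ 318,824.1829.
Account A is larger by 129,230.4955.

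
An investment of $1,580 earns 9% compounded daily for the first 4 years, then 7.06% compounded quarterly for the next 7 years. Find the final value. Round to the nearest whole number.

$3,696

After 4 years at 9%: 1,580 × 1.43326581 ≈ 2,264.5600.
Then 7 years at 7.06%: 2,264.5600 × 1.632135587 ≈ 3,696.0689.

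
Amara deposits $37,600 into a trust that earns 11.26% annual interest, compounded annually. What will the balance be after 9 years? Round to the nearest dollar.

Annual rate = 11.26% = 0.1126; years = 9.
A = 37,600·(1 + 0.1126)^9 ≈ 37,600·2.6124711337 ≈ 98,228.9146.

$98,229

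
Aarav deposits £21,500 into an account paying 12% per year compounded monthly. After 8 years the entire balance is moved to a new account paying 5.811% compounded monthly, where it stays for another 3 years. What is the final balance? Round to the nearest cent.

After 8 years at 12%: 21,500 × 2.5992729256 ≈ 55,884.3679.
Then 3 years at 5.811%: 55,884.3679 × 1.1899475865 ≈ 66,499.4687.

£66,499.47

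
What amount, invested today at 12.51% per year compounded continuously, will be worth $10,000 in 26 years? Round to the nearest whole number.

$387

P = A·e^(−rt) = 10,000·e^(−3.2526).
e^(−3.2526) ≈ 0.03867352583, so P ≈ 386.7353.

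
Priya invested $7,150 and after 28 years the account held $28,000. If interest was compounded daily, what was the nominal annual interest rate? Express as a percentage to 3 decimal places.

(1 + r/365)^10220 = 28,000/7,150 = 3.91608.
1 + r/365 = 3.91608^(1/10220) ≈ 1.000134, so r/365 ≈ 0.00013358.
r ≈ 365·0.00013358 = 4.87565%.

4.876%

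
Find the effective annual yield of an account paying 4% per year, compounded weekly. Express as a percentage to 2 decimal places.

EAR = (1 + 4%/52)^52 − 1 = (1 + 0.000769231)^52 − 1.
(1 + 0.000769231)^52 ≈ 1.040795, so EAR ≈ 4.07948%.

4.08%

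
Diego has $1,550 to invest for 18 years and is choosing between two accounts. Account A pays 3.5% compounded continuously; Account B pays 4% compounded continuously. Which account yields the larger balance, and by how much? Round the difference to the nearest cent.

Account B, by $274.08

A: e^(0.035·18) = e^0.63 ≈ 1.877610579, so 1,550 × 1.877610579 ≈ 2,910.2964.
B: e^(0.04·18) = e^0.72 ≈ 2.054433211, so 1,550 × 2.054433211 ≈ 3,184.3715.
Difference ≈ 274.0751 in favor of B.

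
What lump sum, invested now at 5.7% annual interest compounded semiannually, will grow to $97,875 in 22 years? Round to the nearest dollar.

$28,424

Growth factor = (1 + 0.0285)^44 ≈ 3.4434122913.
P = 97,875/3.4434122913 ≈ 28,423.8400.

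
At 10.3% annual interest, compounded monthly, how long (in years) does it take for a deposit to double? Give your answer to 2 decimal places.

(1 + 0.00858333)^(12t) = 2.
12t = ln 2 / ln(1 + 0.00858333) ≈ 0.69315/0.00854671 ≈ 81.1011.
t ≈ 6.7584.

6.76 years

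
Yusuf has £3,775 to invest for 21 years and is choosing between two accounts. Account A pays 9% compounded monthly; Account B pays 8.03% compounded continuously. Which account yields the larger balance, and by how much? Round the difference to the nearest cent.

Account A, by £4,429.53

Account A growth factor: (1 + 0.0075)^252 ≈ 6.5728513866; balance ≈ 24,812.5140.
Account B growth factor: e^(0.0803·21) = e^1.6863 ≈ 5.3994656772; balance ≈ 20,382.9829.
Account A is larger by 4,429.5311.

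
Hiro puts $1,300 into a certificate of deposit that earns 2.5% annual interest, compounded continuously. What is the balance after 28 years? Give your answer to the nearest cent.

A = P·e^(rt) = 1,300·e^(0.025·28) = 1,300·e^0.7.
e^0.7 ≈ 2.013752707, so A ≈ 2,617.8785.

$2,617.88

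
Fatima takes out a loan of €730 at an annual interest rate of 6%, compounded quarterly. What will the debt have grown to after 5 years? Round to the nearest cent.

€983.20

Periodic rate = 6%/4 = 0.015; periods = 4·5 = 20.
A = 730·(1 + 0.015)^20 ≈ 730·1.34685501 ≈ 983.2042.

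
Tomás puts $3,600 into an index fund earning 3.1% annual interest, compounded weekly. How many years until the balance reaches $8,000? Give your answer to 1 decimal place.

We need (1 + 0.000596154)^(52t) = 2.2222, so 52t = ln 2.2222 / ln 1.000596 ≈ 1339.8315.
t ≈ 1339.8315/52 = 25.7660 years.

25.8 years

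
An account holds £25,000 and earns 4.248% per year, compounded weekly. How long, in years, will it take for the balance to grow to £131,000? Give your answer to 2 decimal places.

39.01 years

(1 + 0.000816923)^(52t) = 131,000/25,000 = 5.24.
52t·ln(1 + 0.000816923) = ln(5.24); 52t = 1.6563/0.00081659 ≈ 2028.3402.
t ≈ 39.0065 years.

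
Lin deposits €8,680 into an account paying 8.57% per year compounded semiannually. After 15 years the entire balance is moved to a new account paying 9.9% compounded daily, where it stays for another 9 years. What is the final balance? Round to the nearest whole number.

Phase 1: 8,680·(1 + 0.04285)^30 ≈ 30,561.5298.
Phase 2: 30,561.5298·(1 + 0.099/365)^3285 ≈ 74,486.7464.

€74,487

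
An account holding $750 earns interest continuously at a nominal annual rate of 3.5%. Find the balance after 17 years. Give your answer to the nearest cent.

$1,359.77

A = P·e^(rt) = 750·e^(0.035·17) = 750·e^0.595.
e^0.595 ≈ 1.813030945, so A ≈ 1,359.7732.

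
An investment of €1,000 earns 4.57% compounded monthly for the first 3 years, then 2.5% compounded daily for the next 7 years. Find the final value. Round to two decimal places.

Phase 1: 1,000·(1 + 0.0457/12)^36 ≈ 1,146.6442.
Phase 2: 1,146.6442·(1 + 0.025/365)^2555 ≈ 1,365.9274.

€1,365.93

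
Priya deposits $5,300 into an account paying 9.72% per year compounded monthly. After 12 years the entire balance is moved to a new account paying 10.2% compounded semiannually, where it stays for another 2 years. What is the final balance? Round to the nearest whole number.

$20,664

After 12 years at 9.72%: 5,300 × 3.1953653607 ≈ 16,935.4364.
Then 2 years at 10.2%: 16,935.4364 × 1.2201433692 ≈ 20,663.6604.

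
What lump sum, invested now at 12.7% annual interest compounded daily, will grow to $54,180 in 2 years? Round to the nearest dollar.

Periodic rate = 12.7%/365 = 0.000347945; 730 periods.
P = 54,180/(1 + 0.127/365)^730 ≈ 54,180/1.2891148515 ≈ 42,028.8386.

$42,029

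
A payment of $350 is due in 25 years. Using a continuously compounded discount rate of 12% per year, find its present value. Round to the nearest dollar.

P = A·e^(−rt) = 350·e^(−3).
e^(−3) ≈ 0.0497870684, so P ≈ 17.4255.

$17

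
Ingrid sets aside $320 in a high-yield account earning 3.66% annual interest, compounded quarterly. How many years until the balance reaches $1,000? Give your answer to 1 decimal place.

31.3 years

We need (1 + 0.00915)^(4t) = 3.125, so 4t = ln 3.125 / ln 1.00915 ≈ 125.0972.
t ≈ 125.0972/4 = 31.2743 years.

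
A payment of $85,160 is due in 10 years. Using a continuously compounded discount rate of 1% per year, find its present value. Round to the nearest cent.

P = A·e^(−rt) = 85,160·e^(−0.1).
e^(−0.1) ≈ 0.90483741804, so P ≈ 77,055.9545.

$77,055.95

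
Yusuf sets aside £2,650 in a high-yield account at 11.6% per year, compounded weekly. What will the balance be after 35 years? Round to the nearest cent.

£152,938.81

Growth factor = (1 + 0.116/52)^1820 ≈ 57.7127582072.
A ≈ 2,650 × 57.7127582072 ≈ 152,938.8092.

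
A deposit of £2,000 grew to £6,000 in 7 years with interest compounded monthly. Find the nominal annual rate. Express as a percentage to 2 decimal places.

The 84-period growth factor is 6,000/2,000 = 3.
r/12 = 3^(1/84) − 1 ≈ 0.0131646, so r ≈ 12·0.0131646 = 15.79754%.

15.80%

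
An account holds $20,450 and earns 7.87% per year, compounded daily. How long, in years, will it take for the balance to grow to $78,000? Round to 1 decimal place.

17.0 years

We need (1 + 0.000215616)^(365t) = 3.8142, so 365t = ln 3.8142 / ln 1.000216 ≈ 6209.5000.
t ≈ 6209.5000/365 = 17.0123 years.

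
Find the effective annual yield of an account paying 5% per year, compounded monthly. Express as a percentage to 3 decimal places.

5.116%

One year is 12 periods at 0.00416667 each: (1 + 0.00416667)^12 ≈ 1.051162.
EAR = 1.051162 − 1 ≈ 5.11619%.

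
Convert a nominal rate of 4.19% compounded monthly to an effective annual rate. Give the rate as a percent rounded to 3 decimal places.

4.271%

One year is 12 periods at 0.00349167 each: (1 + 0.00349167)^12 ≈ 1.042714.
EAR = 1.042714 − 1 ≈ 4.27141%.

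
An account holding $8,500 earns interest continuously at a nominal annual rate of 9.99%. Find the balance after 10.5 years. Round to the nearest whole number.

A = P·e^(rt) = 8,500·e^(0.0999·10.5) = 8,500·e^1.04895.
e^1.04895 ≈ 2.8546521591, so A ≈ 24,264.5434.

$24,265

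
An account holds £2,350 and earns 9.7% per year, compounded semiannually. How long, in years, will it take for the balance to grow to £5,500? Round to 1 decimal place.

We need (1 + 0.0485)^(2t) = 2.3404, so 2t = ln 2.3404 / ln 1.0485 ≈ 17.9544.
t ≈ 17.9544/2 = 8.9772 years.

9.0 years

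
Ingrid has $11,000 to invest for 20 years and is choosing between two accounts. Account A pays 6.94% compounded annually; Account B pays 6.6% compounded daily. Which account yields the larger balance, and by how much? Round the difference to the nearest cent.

A: (1 + 0.0694)^20 ≈ 3.8265165435, so 11,000 × 3.8265165435 ≈ 42,091.6820.
B: (1 + 0.066/365)^7300 ≈ 3.7429747086, so 11,000 × 3.7429747086 ≈ 41,172.7218.
Difference ≈ 918.9602 in favor of A.

Account A, by $918.96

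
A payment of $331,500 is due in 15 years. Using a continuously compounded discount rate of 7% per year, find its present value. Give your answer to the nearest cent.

P = A·e^(−rt) = 331,500·e^(−1.05).
e^(−1.05) ≈ 0.349937749111, so P ≈ 116,004.3638.

$116,004.36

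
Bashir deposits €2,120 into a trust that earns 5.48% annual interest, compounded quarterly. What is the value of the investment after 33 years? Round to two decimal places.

Periodic rate = 5.48%/4 = 0.0137; periods = 4·33 = 132.
A = 2,120·(1 + 0.0137)^132 ≈ 2,120·6.0262471248 ≈ 12,775.6439.

€12,775.64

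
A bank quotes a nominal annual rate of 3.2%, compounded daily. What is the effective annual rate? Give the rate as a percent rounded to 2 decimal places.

EAR = (1 + 3.2%/365)^365 − 1 = (1 + 0.0000876712)^365 − 1.
(1 + 0.0000876712)^365 ≈ 1.032516, so EAR ≈ 3.25161%.

3.25%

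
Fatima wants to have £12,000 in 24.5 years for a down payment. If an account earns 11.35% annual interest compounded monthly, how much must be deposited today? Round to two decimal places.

Periodic rate = 11.35%/12 = 0.00945833; 294 periods.
P = 12,000/(1 + 0.1135/12)^294 ≈ 12,000/15.921680088 ≈ 753.6893.

£753.69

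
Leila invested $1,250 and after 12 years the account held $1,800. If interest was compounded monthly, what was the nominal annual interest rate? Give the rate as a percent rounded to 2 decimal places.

(1 + r/12)^144 = 1,800/1,250 = 1.44.
1 + r/12 = 1.44^(1/144) ≈ 1.002535, so r/12 ≈ 0.00253545.
r ≈ 12·0.00253545 = 3.04254%.

3.04%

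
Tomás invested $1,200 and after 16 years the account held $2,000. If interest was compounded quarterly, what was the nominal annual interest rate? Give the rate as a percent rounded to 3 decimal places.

3.205%

The 64-period growth factor is 2,000/1,200 = 1.66667.
r/4 = 1.66667^(1/64) − 1 ≈ 0.00801359, so r ≈ 4·0.00801359 = 3.20544%.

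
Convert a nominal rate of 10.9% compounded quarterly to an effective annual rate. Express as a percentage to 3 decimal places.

11.354%

One year is 4 periods at 0.02725 each: (1 + 0.02725)^4 ≈ 1.113537.
EAR = 1.113537 − 1 ≈ 11.35369%.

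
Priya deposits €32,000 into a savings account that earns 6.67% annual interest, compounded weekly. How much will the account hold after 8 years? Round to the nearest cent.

Periodic rate = 6.67%/52 = 0.00128269; periods = 52·8 = 416.
A = 32,000·(1 + 0.0667/52)^416 ≈ 32,000·1.704476576 ≈ 54,543.2504.

€54,543.25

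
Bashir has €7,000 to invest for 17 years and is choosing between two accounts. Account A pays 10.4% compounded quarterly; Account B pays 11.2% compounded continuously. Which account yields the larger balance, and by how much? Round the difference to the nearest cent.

A: (1 + 0.026)^68 ≈ 5.7282311251, so 7,000 × 5.7282311251 ≈ 40,097.6179.
B: e^(0.112·17) = e^1.904 ≈ 6.7126915786, so 7,000 × 6.7126915786 ≈ 46,988.8411.
Difference ≈ 6,891.2232 in favor of B.

Account B, by €6,891.22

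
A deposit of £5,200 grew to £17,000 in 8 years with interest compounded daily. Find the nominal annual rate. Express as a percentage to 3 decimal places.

(1 + r/365)^2920 = 17,000/5,200 = 3.26923.
1 + r/365 = 3.26923^(1/2920) ≈ 1.000406, so r/365 ≈ 0.000405752.
r ≈ 365·0.000405752 = 14.80994%.

14.810%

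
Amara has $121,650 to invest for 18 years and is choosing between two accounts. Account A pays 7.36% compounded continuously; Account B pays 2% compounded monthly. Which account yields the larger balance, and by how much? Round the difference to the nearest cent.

Account A, by $283,266.04

Account A growth factor: e^(0.0736·18) = e^1.3248 ≈ 3.76143299317; balance ≈ 457,578.3236.
Account B growth factor: (1 + 0.02/12)^216 ≈ 1.43289995727; balance ≈ 174,312.2798.
Account A is larger by 283,266.0438.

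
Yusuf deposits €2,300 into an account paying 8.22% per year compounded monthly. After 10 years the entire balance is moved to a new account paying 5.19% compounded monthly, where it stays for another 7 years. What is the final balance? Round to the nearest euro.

Phase 1: 2,300·(1 + 0.00685)^120 ≈ 5,217.9602.
Phase 2: 5,217.9602·(1 + 0.004325)^84 ≈ 7,497.9015.

€7,498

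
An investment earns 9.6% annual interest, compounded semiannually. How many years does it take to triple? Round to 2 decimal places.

(1 + 0.048)^(2t) = 3.
2t = ln 3 / ln(1 + 0.048) ≈ 1.0986/0.0468836 ≈ 23.4328.
t ≈ 11.7164.

11.72 years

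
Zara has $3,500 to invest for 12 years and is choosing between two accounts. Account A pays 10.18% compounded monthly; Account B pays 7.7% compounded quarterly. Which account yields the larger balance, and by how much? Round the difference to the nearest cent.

A: (1 + 0.1018/12)^144 ≈ 3.3751760966, so 3,500 × 3.3751760966 ≈ 11,813.1163.
B: (1 + 0.01925)^48 ≈ 2.497322132, so 3,500 × 2.497322132 ≈ 8,740.6275.
Difference ≈ 3,072.4889 in favor of A.

Account A, by $3,072.49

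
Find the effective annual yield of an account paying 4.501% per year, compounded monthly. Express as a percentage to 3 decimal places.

EAR = (1 + 4.501%/12)^12 − 1 = (1 + 0.00375083)^12 − 1.
(1 + 0.00375083)^12 ≈ 1.04595, so EAR ≈ 4.59502%.

4.595%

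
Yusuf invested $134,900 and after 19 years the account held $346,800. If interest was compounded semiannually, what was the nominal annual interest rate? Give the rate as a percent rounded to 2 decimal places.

5.03%

The 38-period growth factor is 346,800/134,900 = 2.57079.
r/2 = 2.57079^(1/38) − 1 ≈ 0.025159, so r ≈ 2·0.025159 = 5.03181%.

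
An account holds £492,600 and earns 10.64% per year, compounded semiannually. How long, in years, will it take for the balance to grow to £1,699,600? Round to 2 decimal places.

11.95 years

We need (1 + 0.0532)^(2t) = 3.4503, so 2t = ln 3.4503 / ln 1.0532 ≈ 23.8930.
t ≈ 23.8930/2 = 11.9465 years.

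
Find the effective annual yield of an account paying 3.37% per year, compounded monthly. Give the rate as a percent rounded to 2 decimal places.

One year is 12 periods at 0.00280833 each: (1 + 0.00280833)^12 ≈ 1.034225.
EAR = 1.034225 − 1 ≈ 3.42254%.

3.42%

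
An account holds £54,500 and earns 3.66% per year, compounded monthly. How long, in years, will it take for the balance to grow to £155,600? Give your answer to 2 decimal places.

28.71 years

(1 + 0.00305)^(12t) = 155,600/54,500 = 2.855.
12t·ln(1 + 0.00305) = ln(2.855); 12t = 1.0491/0.00304536 ≈ 344.4875.
t ≈ 28.7073 years.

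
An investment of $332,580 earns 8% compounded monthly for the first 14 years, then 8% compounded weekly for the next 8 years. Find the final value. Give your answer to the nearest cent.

Phase 1: 332,580·(1 + 0.08/12)^168 ≈ 1,015,527.6508.
Phase 2: 1,015,527.6508·(1 + 0.08/52)^416 ≈ 1,924,981.8268.

$1,924,981.83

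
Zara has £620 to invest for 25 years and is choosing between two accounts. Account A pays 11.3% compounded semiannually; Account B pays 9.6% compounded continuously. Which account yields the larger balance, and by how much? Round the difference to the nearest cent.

Account A, by £2,845.44

A: (1 + 0.0565)^50 ≈ 15.61259412, so 620 × 15.61259412 ≈ 9,679.8084.
B: e^(0.096·25) = e^2.4 ≈ 11.02317638, so 620 × 11.02317638 ≈ 6,834.3694.
Difference ≈ 2,845.4390 in favor of A.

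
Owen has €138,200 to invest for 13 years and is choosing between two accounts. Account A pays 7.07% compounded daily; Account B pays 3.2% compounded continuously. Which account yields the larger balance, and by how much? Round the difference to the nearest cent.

Account A, by €136,945.70

A: (1 + 0.0707/365)^4745 ≈ 2.50680992173, so 138,200 × 2.50680992173 ≈ 346,441.1312.
B: e^(0.032·13) = e^0.416 ≈ 1.51588586887, so 138,200 × 1.51588586887 ≈ 209,495.4271.
Difference ≈ 136,945.7041 in favor of A.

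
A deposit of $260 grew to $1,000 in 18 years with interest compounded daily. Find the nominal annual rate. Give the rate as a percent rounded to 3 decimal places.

The 6570-period growth factor is 1,000/260 = 3.84615.
r/365 = 3.84615^(1/6570) − 1 ≈ 0.000205055, so r ≈ 365·0.000205055 = 7.48451%.

7.485%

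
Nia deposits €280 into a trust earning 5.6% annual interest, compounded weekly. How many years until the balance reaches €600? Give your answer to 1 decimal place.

We need (1 + 0.00107692)^(52t) = 2.1429, so 52t = ln 2.1429 / ln 1.001077 ≈ 708.0825.
t ≈ 708.0825/52 = 13.6170 years.

13.6 years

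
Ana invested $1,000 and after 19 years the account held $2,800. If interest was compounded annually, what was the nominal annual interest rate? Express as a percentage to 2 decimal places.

5.57%

The 19-period growth factor is 2,800/1,000 = 2.8.
r = 2.8^(1/19) − 1 ≈ 0.0556857, i.e. 5.56857%.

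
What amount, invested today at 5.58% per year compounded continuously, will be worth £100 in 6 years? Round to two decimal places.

P = A·e^(−rt) = 100·e^(−0.3348).
e^(−0.3348) ≈ 0.71548117, so P ≈ 71.5481.

£71.55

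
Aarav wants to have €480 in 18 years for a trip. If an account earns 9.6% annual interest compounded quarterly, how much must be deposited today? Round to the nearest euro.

€87

Growth factor = (1 + 0.024)^72 ≈ 5.51565226.
P = 480/5.51565226 ≈ 87.0251.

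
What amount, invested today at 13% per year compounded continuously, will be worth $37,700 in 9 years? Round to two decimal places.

$11,700.83

P = A·e^(−rt) = 37,700·e^(−1.17).
e^(−1.17) ≈ 0.31036694127, so P ≈ 11,700.8337.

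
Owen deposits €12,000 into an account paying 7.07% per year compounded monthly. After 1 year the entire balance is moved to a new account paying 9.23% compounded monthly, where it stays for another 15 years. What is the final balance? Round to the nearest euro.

€51,142

After 1 years at 7.07%: 12,000 × 1.0730365689 ≈ 12,876.4388.
Then 15 years at 9.23%: 12,876.4388 × 3.971733266 ≈ 51,141.7804.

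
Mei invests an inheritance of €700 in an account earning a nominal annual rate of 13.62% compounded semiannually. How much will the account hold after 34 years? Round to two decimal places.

Periodic rate = 13.62%/2 = 0.0681; periods = 2·34 = 68.
A = 700·(1 + 0.0681)^68 ≈ 700·88.228769949 ≈ 61,760.1390.

€61,760.14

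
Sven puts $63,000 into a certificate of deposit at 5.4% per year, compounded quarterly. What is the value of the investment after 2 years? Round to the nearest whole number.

Growth factor = (1 + 0.0135)^8 ≈ 1.1132431313.
A ≈ 63,000 × 1.1132431313 ≈ 70,134.3173.

$70,134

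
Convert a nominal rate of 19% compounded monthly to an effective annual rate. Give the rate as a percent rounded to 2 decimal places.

One year is 12 periods at 0.0158333 each: (1 + 0.0158333)^12 ≈ 1.207451.
EAR = 1.207451 − 1 ≈ 20.74510%.

20.75%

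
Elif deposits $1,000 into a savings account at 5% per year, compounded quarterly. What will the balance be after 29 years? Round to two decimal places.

$4,224.97

Periodic rate = 5%/4 = 0.0125; periods = 4·29 = 116.
A = 1,000·(1 + 0.0125)^116 ≈ 1,000·4.224970674 ≈ 4,224.9707.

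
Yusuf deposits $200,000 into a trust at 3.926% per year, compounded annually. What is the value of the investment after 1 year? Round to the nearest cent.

$207,852.00

Annual rate = 3.926% = 0.03926; years = 1.
A = 200,000·(1 + 0.03926)^1 ≈ 200,000·1.03926 ≈ 207,852.0000.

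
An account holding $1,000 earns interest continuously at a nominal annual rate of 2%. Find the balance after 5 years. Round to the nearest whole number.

$1,105

A = P·e^(rt) = 1,000·e^(0.02·5) = 1,000·e^0.1.
e^0.1 ≈ 1.105170918, so A ≈ 1,105.1709.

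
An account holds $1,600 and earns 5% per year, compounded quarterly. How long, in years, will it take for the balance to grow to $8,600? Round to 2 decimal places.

We need (1 + 0.0125)^(4t) = 5.375, so 4t = ln 5.375 / ln 1.0125 ≈ 135.3798.
t ≈ 135.3798/4 = 33.8450 years.

33.84 years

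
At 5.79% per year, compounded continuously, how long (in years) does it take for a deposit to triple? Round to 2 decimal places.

18.97 years

e^(0.0579t) = 3, so 0.0579t = ln 3 ≈ 1.0986.
t ≈ 1.0986/0.0579 ≈ 18.9743.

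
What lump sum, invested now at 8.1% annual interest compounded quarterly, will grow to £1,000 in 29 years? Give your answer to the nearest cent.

£97.73

Growth factor = (1 + 0.02025)^116 ≈ 10.2321288.
P = 1,000/10.2321288 ≈ 97.7314.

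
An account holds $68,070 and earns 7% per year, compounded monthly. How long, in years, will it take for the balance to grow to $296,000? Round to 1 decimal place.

21.1 years

(1 + 0.00583333)^(12t) = 296,000/68,070 = 4.3485.
12t·ln(1 + 0.00583333) = ln(4.3485); 12t = 1.4698/0.00581639 ≈ 252.7038.
t ≈ 21.0587 years.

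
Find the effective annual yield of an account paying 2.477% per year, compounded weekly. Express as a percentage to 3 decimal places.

One year is 52 periods at 0.000476346 each: (1 + 0.000476346)^52 ≈ 1.025073.
EAR = 1.025073 − 1 ≈ 2.50733%.

2.507%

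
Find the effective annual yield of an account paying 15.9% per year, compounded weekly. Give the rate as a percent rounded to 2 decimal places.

17.21%

One year is 52 periods at 0.00305769 each: (1 + 0.00305769)^52 ≈ 1.172054.
EAR = 1.172054 − 1 ≈ 17.20536%.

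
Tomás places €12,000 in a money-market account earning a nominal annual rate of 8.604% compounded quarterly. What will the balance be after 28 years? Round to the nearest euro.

€130,123

Growth factor = (1 + 0.02151)^112 ≈ 10.8436057267.
A ≈ 12,000 × 10.8436057267 ≈ 130,123.2687.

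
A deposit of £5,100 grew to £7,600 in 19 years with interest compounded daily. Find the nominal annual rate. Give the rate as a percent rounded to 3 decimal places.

The 6935-period growth factor is 7,600/5,100 = 1.4902.
r/365 = 1.4902^(1/6935) − 1 ≈ 0.0000575226, so r ≈ 365·0.0000575226 = 2.09957%.

2.100%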